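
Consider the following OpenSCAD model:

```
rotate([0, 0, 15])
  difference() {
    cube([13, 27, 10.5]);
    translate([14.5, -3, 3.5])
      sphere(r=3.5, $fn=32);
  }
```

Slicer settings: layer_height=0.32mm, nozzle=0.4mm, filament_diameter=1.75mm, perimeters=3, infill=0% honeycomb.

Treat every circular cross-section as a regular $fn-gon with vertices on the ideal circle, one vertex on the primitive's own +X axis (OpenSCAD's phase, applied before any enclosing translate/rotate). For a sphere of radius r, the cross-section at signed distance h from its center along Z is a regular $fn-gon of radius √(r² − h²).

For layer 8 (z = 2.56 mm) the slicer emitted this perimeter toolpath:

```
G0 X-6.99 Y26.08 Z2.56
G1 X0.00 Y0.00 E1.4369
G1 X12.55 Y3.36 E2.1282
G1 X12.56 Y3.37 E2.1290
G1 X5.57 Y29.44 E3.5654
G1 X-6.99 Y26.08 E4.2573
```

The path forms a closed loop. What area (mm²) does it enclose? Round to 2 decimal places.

351.07 mm²

Apply the shoelace formula to the sequence of (X, Y) vertices; enclosed area = 351.07 mm².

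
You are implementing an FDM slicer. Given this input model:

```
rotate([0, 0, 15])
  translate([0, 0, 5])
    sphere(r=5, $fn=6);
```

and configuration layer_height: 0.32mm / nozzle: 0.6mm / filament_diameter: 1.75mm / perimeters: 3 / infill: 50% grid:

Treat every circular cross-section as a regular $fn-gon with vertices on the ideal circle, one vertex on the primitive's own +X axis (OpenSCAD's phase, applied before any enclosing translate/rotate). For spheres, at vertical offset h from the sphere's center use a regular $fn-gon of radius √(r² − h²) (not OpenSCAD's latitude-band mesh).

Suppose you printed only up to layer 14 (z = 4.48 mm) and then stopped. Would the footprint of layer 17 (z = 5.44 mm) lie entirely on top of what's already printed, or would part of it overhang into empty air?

entirely on top

Compare the two slices. At z = 4.48: the sphere: section is a regular 6-gon, circumradius = √(r²−h²) = √(5²−0.52²) = 4.973 (area = (6/2)·4.973²·sin(360°/6) = 64.25 mm²); (rotated 15° about Z; rotation is an isometry so areas/perimeters/island counts are preserved). At z = 5.44: the r=5 sphere slices to a regular 6-gon of circumradius 4.981 (√(r²−h²) with h=0.44 from center) (area = (6/2)·4.981²·sin(360°/6) = 64.45 mm²); (rotated 15° about Z; rotation is an isometry so areas/perimeters/island counts are preserved). Checking containment: the cross-section at z = 5.44 is a subset of the cross-section at z = 4.48.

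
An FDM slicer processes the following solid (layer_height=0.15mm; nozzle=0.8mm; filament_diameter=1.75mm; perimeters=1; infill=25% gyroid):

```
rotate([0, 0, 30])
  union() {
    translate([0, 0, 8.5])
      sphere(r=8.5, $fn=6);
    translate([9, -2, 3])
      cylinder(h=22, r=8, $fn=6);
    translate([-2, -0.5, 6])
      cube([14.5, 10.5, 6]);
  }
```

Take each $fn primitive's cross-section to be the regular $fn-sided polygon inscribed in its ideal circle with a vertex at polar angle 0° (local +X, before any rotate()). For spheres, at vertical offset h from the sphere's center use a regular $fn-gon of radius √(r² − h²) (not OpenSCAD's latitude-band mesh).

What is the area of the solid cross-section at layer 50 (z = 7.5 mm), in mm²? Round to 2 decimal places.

361.85 mm²

At z = 7.5 mm: the r=8.5 sphere slices to a regular 6-gon of circumradius 8.441 (√(r²−h²) with h=1 from center) (area = (6/2)·8.441²·sin(360°/6) = 185.11 mm²); the r=8 cylinder at (9, -2) gives a regular 6-gon of circumradius 8 (constant along its height) (area = (6/2)·8.000²·sin(360°/6) = 166.28 mm²); the 14.5×10.5 cube at (-2, -0.5) contributes its full rectangle (area 152.25 mm²); Combining (union): the regions partially overlap — summed areas 503.64 mm² minus the doubly-counted overlap 141.79 mm² gives 361.85 mm² — area = 361.85 mm²; (rotated 30° about Z; rotation is an isometry so areas/perimeters/island counts are preserved). Overall, the cross-section is a single solid region. Net area = 361.85 mm².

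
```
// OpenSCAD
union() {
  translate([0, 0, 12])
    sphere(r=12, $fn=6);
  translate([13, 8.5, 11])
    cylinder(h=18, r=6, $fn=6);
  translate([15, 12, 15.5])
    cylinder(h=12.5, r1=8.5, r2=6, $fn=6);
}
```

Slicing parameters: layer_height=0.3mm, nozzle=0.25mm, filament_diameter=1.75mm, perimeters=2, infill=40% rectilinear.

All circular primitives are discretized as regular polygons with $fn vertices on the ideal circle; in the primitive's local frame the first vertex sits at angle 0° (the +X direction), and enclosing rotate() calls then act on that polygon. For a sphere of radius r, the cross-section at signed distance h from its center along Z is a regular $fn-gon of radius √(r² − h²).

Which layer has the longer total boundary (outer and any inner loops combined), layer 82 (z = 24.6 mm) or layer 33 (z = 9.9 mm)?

Layer 82 (z = 24.6): the sphere does not reach this height (|z−center|=12.600 > r=12); the cylinder at (13, 8.5): section is a regular 6-gon, circumradius r=6 (perimeter = 2·6·6.000·sin(180°/6) = 36.00 mm); the cone at (15, 12): at t=0.728 of its height the radius interpolates to r₁+(r₂−r₁)t = 6.680, giving a regular 6-gon of that circumradius (perimeter = 2·6·6.680·sin(180°/6) = 40.08 mm); Merging all regions: the regions partially overlap (shared area 58.71 mm²), so the edge portions inside another operand are dropped and the merged outline is re-measured after clipping — boundary = 46.78 mm. So its perimeter = 46.78 mm. Layer 33 (z = 9.9): the sphere: section is a regular 6-gon, circumradius = √(r²−h²) = √(12²−2.1²) = 11.815 (perimeter = 2·6·11.815·sin(180°/6) = 70.89 mm); the cylinder at (13, 8.5) does not reach this height (z outside [11, 29]); the cone at (15, 12) is absent (z outside [15.5, 28]); Combining (union): only the r=12 sphere is present, so the union is just that shape — boundary = 70.89 mm. So its perimeter = 70.89 mm. Layer 33 is larger (70.89 vs 46.78 mm).

layer 33 (z = 9.9 mm)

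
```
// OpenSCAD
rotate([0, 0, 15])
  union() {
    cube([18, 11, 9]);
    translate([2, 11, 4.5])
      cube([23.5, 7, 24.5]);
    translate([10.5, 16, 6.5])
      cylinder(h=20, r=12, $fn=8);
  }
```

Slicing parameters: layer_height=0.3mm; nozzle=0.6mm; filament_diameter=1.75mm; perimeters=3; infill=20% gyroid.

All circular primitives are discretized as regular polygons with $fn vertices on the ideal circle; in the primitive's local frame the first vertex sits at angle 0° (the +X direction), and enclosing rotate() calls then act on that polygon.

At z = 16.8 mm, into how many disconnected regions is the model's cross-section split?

1

At z = 16.8 mm: the cube is not intersected at this z (z outside [0, 9]); the cube at (2, 11) (footprint 23.5×7) is included at this height; the r=12 cylinder at (10.5, 16) gives a regular 8-gon of circumradius 12 (constant along its height); Combining (union): the regions partially overlap (shared area 137.49 mm²), so overlapping operands fuse into one piece — 1 connected region; (whole slice rotated 15° about Z — lengths, areas and connectivity unchanged). The result has 1 disconnected region.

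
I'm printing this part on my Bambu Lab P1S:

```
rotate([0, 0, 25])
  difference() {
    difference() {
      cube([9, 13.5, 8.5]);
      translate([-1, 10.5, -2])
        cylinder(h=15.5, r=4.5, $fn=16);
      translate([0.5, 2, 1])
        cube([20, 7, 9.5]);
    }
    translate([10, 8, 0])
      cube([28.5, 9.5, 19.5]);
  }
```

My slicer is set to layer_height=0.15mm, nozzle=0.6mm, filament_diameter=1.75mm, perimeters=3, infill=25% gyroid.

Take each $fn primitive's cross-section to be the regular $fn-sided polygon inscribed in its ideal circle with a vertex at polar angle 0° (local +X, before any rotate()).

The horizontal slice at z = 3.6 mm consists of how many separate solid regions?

At z = 3.6 mm: the 9×13.5 cube contributes its full rectangle; the r=4.5 cylinder at (-1, 10.5) gives a regular 16-gon of circumradius 4.5 (constant along its height); the cube at (0.5, 2) is present — its section is the full 20×7 rectangle; After the difference (first − rest): starting from the 9×13.5 cube, the r=4.5 cylinder at (-1, 10.5) partially overlaps it — only the 20.32 mm² overlap (of its 61.99 mm²) is removed, clipping the outline; the 20×7 cube at (0.5, 2) partially overlaps it — only the 54.80 mm² overlap (of its 140.00 mm²) is removed, clipping the outline — 2 connected regions; the 28.5×9.5 cube at (10, 8) contributes its full rectangle; Subtracting the remaining from the first: starting from the result so far, the 28.5×9.5 cube at (10, 8) misses the remaining region (no effect) — 2 connected regions; (whole slice rotated 25° about Z — lengths, areas and connectivity unchanged). The result has 2 disconnected regions.

2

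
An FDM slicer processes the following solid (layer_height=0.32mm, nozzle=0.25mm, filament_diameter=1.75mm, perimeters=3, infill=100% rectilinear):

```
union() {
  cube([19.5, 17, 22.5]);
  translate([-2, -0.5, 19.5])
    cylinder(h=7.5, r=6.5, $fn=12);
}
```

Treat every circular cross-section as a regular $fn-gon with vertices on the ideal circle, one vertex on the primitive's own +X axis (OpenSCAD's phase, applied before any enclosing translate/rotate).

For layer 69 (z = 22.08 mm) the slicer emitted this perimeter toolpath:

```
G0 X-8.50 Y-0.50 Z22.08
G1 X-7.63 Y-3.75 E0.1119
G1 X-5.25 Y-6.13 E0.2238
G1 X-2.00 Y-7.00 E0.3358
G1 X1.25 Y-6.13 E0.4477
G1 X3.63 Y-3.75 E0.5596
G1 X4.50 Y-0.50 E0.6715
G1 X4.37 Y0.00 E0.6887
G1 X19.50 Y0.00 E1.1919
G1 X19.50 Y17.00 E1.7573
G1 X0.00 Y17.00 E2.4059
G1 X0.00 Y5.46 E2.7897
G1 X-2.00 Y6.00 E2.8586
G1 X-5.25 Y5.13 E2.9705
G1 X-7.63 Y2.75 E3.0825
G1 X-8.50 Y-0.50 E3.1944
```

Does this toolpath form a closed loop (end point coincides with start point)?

yes

Start point (G0): (-8.50, -0.50). End point (last G1): the path returns to the start — closed.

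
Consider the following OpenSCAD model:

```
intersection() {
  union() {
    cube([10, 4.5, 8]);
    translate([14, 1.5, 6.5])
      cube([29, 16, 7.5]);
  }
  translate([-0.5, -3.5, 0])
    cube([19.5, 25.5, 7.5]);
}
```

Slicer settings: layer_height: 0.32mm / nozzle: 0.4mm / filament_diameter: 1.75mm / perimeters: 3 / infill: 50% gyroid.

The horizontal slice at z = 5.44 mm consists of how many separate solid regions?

At z = 5.44 mm: the 10×4.5 cube contributes its full rectangle; the cube at (14, 1.5) is absent (z outside [6.5, 14]); Merging all regions: only the 10×4.5 cube is present, so the union is just that shape — 1 connected region; the 19.5×25.5 cube at (-0.5, -3.5) contributes its full rectangle; Taking the intersection: the result so far lies inside the 19.5×25.5 cube at (-0.5, -3.5), so it is kept whole — 1 connected region. The result has 1 disconnected region.

1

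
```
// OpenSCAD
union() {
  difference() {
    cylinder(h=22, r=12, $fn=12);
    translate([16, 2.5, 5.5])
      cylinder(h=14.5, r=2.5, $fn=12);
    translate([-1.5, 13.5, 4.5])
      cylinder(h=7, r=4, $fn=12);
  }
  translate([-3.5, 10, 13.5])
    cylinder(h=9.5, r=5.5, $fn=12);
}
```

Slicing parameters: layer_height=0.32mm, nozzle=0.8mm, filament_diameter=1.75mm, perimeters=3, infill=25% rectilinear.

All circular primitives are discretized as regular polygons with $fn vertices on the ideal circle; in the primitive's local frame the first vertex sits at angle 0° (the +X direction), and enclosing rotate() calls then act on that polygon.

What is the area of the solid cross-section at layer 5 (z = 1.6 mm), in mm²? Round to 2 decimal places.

432.00 mm²

At z = 1.6 mm: the cylinder: section is a regular 12-gon, circumradius r=12 (area = (12/2)·12.000²·sin(360°/12) = 432.00 mm²); the cylinder at (16, 2.5) is absent (z outside [5.5, 20]); the cylinder at (-1.5, 13.5) does not reach this height (z outside [4.5, 11.5]); After the difference (first − rest): none of the subtracted shapes is present at this height, so the r=12 cylinder is unchanged — area = 432.00 mm²; the cylinder at (-3.5, 10) does not reach this height (z outside [13.5, 23]); Taking the union: only that combined region is present, so the union is just that shape — area = 432.00 mm². Overall, the cross-section is a single solid region. Net area = 432.00 mm².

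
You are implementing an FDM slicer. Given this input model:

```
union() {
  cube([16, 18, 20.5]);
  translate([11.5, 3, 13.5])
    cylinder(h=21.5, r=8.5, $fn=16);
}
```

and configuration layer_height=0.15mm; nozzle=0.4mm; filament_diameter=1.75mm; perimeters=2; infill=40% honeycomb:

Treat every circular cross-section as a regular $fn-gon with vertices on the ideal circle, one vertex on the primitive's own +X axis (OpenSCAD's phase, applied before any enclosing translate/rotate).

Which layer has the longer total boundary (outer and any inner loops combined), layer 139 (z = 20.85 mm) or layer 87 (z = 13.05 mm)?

Layer 139 (z = 20.85): the cube is absent (z outside [0, 20.5]); the r=8.5 cylinder at (11.5, 3) gives a regular 16-gon of circumradius 8.5 (constant along its height) (perimeter = 2·16·8.500·sin(180°/16) = 53.06 mm); Taking the union: only the r=8.5 cylinder at (11.5, 3) is present, so the union is just that shape — boundary = 53.06 mm. So its perimeter = 53.06 mm. Layer 87 (z = 13.05): the cube is present — its section is the full 16×18 rectangle (perimeter 68.00 mm); the cylinder at (11.5, 3) is absent (z outside [13.5, 35]); Combining (union): only the 16×18 cube is present, so the union is just that shape — boundary = 68.00 mm. So its perimeter = 68.00 mm. Layer 87 is larger (68.00 vs 53.06 mm).

layer 87 (z = 13.05 mm)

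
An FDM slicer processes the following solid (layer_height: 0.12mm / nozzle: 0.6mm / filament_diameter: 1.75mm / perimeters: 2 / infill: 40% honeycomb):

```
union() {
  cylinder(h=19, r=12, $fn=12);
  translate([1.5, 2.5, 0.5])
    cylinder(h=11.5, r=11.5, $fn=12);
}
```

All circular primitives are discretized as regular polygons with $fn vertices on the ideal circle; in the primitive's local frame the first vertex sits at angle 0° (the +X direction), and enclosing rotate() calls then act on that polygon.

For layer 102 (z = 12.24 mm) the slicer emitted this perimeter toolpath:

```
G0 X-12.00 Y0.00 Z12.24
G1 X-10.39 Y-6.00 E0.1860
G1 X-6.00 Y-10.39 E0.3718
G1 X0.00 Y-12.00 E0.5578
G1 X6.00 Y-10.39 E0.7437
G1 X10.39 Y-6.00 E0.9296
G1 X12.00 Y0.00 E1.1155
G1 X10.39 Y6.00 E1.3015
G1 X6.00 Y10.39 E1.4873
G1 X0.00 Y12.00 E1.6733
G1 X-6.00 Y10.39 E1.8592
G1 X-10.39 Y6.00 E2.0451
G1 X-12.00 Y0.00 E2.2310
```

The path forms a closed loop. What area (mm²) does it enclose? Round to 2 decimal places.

431.90 mm²

Apply the shoelace formula to the sequence of (X, Y) vertices; enclosed area = 431.90 mm².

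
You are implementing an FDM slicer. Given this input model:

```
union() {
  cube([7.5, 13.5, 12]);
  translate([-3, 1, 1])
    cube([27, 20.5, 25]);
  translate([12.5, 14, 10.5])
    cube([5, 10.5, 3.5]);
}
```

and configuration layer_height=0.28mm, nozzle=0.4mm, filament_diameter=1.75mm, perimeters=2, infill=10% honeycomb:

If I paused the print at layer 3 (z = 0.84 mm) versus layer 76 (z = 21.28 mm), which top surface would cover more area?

layer 76 (z = 21.28 mm)

Layer 3 (z = 0.84): the 7.5×13.5 cube contributes its full rectangle (area 101.25 mm²); the cube at (-3, 1) is absent (z outside [1, 26]); the cube at (12.5, 14) is absent (z outside [10.5, 14]); Combining (union): only the 7.5×13.5 cube is present, so the union is just that shape — area = 101.25 mm². So its area = 101.25 mm². Layer 76 (z = 21.28): the cube is absent (z outside [0, 12]); the 27×20.5 cube at (-3, 1) contributes its full rectangle (area 553.50 mm²); the cube at (12.5, 14) is not intersected at this z (z outside [10.5, 14]); Taking the union: only the 27×20.5 cube at (-3, 1) is present, so the union is just that shape — area = 553.50 mm². So its area = 553.50 mm². Layer 76 is larger (553.50 vs 101.25 mm²).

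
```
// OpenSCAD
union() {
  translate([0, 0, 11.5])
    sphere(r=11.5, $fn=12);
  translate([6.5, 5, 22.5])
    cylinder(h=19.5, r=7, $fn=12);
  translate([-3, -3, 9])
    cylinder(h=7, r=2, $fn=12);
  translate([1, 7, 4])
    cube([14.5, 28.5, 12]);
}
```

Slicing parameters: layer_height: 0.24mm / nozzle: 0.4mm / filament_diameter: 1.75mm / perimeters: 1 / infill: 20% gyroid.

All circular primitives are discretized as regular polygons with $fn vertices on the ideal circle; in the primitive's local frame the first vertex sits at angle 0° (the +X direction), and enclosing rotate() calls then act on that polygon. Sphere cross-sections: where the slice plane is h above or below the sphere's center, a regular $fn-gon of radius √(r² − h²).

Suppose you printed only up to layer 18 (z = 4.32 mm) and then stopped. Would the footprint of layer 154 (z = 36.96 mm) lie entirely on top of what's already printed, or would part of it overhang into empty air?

part overhangs

Compare the two slices. At z = 4.32: the r=11.5 sphere slices to a regular 12-gon of circumradius 8.983 (√(r²−h²) with h=7.18 from center) (area = (12/2)·8.983²·sin(360°/12) = 242.09 mm²); the cylinder at (6.5, 5) is absent (z outside [22.5, 42]); the cylinder at (-3, -3) is absent (z outside [9, 16]); the cube at (1, 7) is present — its section is the full 14.5×28.5 rectangle (area 413.25 mm²); Merging all regions: the regions partially overlap — summed areas 655.34 mm² minus the doubly-counted overlap 4.66 mm² gives 650.68 mm² — area = 650.68 mm². At z = 36.96: the sphere is absent (|z−center|=25.460 > r=11.5); the r=7 cylinder at (6.5, 5) contributes a regular 12-gon of circumradius 7 (area = (12/2)·7.000²·sin(360°/12) = 147.00 mm²); the cylinder at (-3, -3) does not reach this height (z outside [9, 16]); the cube at (1, 7) is not intersected at this z (z outside [4, 16]); Merging all regions: only the r=7 cylinder at (6.5, 5) is present, so the union is just that shape — area = 147.00 mm². Checking containment: at z = 36.96 the cross-section extends beyond the z = 4.32 cross-section by about 37.86 mm².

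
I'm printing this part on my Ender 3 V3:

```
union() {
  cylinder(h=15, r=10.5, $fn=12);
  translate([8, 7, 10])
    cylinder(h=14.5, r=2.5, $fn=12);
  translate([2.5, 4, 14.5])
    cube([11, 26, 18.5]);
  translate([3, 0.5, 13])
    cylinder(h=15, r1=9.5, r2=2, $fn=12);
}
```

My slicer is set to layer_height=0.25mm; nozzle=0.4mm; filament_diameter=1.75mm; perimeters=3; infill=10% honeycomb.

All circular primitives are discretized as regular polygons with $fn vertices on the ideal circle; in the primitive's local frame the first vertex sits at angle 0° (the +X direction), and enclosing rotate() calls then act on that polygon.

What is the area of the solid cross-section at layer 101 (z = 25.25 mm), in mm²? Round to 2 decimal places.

320.17 mm²

At z = 25.25 mm: the cylinder is absent (z outside [0, 15]); the cylinder at (8, 7) is not intersected at this z (z outside [10, 24.5]); the 11×26 cube at (2.5, 4) contributes its full rectangle (area 286.00 mm²); the cone at (3, 0.5) contributes a regular 12-gon of circumradius 3.375 (interpolated between r1=9.5 and r2=2 at t=0.817) (area = (12/2)·3.375²·sin(360°/12) = 34.17 mm²); Taking the union: the 2 present regions are separate (no shared area or edge), so areas and boundary lengths simply add and each stays a separate island — area = 320.17 mm². Overall, the cross-section has 2 separate islands. Net area = 320.17 mm².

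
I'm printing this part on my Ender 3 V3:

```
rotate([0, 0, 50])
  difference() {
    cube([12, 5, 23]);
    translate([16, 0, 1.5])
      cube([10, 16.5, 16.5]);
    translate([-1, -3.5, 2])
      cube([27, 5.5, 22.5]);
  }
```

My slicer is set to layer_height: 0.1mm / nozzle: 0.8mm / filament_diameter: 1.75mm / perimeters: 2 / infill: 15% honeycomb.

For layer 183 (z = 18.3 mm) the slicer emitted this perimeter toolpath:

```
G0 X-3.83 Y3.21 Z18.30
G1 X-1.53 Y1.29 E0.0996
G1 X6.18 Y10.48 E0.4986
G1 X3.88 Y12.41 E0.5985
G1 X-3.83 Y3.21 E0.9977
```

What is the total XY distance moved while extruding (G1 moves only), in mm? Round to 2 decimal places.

Sum the Euclidean lengths of each G1 segment: total = 30.00 mm.

30.00 mm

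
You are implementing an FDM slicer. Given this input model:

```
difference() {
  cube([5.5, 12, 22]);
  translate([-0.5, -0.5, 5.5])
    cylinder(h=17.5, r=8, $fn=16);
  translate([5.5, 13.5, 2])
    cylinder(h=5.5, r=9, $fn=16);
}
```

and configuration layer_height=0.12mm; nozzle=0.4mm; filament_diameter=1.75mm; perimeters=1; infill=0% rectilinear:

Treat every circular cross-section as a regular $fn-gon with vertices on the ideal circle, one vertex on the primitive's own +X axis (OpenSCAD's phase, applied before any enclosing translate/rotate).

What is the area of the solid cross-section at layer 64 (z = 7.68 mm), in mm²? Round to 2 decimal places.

30.38 mm²

At z = 7.68 mm: the cube (footprint 5.5×12) is included at this height (area 66.00 mm²); the r=8 cylinder at (-0.5, -0.5) contributes a regular 16-gon of circumradius 8 (area = (16/2)·8.000²·sin(360°/16) = 195.93 mm²); the cylinder at (5.5, 13.5) does not reach this height (z outside [2, 7.5]); Taking the first minus the rest: starting from the 5.5×12 cube (66.00 mm²), the r=8 cylinder at (-0.5, -0.5) partially overlaps it — only the 35.62 mm² overlap (of its 195.93 mm²) is removed, clipping the outline — area = 30.38 mm². Overall, the cross-section is a single solid region. Net area = 30.38 mm².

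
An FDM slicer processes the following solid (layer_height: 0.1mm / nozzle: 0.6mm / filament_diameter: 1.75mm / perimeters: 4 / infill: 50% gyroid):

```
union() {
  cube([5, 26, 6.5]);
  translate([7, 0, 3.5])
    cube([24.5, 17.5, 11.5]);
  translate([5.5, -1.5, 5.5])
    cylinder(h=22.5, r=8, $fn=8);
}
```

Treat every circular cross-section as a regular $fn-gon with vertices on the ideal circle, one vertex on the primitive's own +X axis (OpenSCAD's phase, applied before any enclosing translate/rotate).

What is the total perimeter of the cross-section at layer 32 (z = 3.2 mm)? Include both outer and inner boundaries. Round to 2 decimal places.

62.00 mm

At z = 3.2 mm: the cube (footprint 5×26) is included at this height (perimeter 62.00 mm); the cube at (7, 0) is not intersected at this z (z outside [3.5, 15]); the cylinder at (5.5, -1.5) is absent (z outside [5.5, 28]); Taking the union: only the 5×26 cube is present, so the union is just that shape — boundary = 62.00 mm. Overall, the cross-section is a single solid region. Total boundary length (outer) = 62.00 mm.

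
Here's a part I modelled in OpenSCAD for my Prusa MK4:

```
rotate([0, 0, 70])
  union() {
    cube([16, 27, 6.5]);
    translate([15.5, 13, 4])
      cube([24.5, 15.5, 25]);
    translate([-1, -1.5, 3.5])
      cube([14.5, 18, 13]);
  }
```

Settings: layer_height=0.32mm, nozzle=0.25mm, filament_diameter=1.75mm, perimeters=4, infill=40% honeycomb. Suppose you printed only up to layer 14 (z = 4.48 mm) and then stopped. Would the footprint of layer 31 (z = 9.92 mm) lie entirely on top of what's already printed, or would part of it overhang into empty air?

Compare the two slices. At z = 4.48: the cube (footprint 16×27) is included at this height (area 432.00 mm²); the cube at (15.5, 13) is present — its section is the full 24.5×15.5 rectangle (area 379.75 mm²); the cube at (-1, -1.5) is present — its section is the full 14.5×18 rectangle (area 261.00 mm²); Taking the union: the regions partially overlap — summed areas 1072.75 mm² minus the doubly-counted overlap 229.75 mm² gives 843.00 mm² — area = 843.00 mm²; (rotated 70° about Z; rotation is an isometry so areas/perimeters/island counts are preserved). At z = 9.92: the cube is not intersected at this z (z outside [0, 6.5]); the cube at (15.5, 13) is present — its section is the full 24.5×15.5 rectangle (area 379.75 mm²); the cube at (-1, -1.5) (footprint 14.5×18) is included at this height (area 261.00 mm²); Combining (union): the 2 present regions are separate (no shared area or edge), so areas and boundary lengths simply add and each stays a separate island — area = 640.75 mm²; (whole slice rotated 70° about Z — lengths, areas and connectivity unchanged). Checking containment: the cross-section at z = 9.92 is a subset of the cross-section at z = 4.48.

entirely on top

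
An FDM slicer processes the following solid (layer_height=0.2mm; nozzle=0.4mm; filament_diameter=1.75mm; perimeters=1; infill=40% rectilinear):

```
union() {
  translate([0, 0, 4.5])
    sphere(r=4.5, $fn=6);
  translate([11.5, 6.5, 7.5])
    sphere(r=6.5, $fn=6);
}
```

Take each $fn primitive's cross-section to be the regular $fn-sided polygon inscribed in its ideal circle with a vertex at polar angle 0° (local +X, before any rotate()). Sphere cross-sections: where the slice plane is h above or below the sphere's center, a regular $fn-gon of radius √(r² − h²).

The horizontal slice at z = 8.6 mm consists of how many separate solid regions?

At z = 8.6 mm: the sphere: section is a regular 6-gon, circumradius = √(r²−h²) = √(4.5²−4.1²) = 1.855; the sphere at (11.5, 6.5): section is a regular 6-gon, circumradius = √(r²−h²) = √(6.5²−1.1²) = 6.406; Merging all regions: the 2 present regions are separate (no shared area or edge), so areas and boundary lengths simply add and each stays a separate island — 2 connected regions. The result has 2 disconnected regions.

2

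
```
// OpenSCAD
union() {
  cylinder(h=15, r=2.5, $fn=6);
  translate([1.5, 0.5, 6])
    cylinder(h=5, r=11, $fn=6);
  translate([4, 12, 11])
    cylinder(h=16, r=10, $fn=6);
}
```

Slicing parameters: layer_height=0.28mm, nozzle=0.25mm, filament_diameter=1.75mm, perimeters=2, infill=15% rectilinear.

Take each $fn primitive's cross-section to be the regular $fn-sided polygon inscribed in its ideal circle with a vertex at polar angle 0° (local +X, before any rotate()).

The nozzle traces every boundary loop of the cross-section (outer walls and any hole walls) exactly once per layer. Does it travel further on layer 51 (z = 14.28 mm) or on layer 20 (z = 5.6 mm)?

Layer 51 (z = 14.28): the r=2.5 cylinder gives a regular 6-gon of circumradius 2.5 (constant along its height) (perimeter = 2·6·2.500·sin(180°/6) = 15.00 mm); the cylinder at (1.5, 0.5) is absent (z outside [6, 11]); the r=10 cylinder at (4, 12) contributes a regular 6-gon of circumradius 10 (perimeter = 2·6·10.000·sin(180°/6) = 60.00 mm); Merging all regions: the 2 present regions are separate (no shared area or edge), so areas and boundary lengths simply add and each stays a separate island — boundary = 75.00 mm. So its perimeter = 75.00 mm. Layer 20 (z = 5.6): the cylinder: section is a regular 6-gon, circumradius r=2.5 (perimeter = 2·6·2.500·sin(180°/6) = 15.00 mm); the cylinder at (1.5, 0.5) does not reach this height (z outside [6, 11]); the cylinder at (4, 12) is absent (z outside [11, 27]); Taking the union: only the r=2.5 cylinder is present, so the union is just that shape — boundary = 15.00 mm. So its perimeter = 15.00 mm. Layer 51 is larger (75.00 vs 15.00 mm).

layer 51 (z = 14.28 mm)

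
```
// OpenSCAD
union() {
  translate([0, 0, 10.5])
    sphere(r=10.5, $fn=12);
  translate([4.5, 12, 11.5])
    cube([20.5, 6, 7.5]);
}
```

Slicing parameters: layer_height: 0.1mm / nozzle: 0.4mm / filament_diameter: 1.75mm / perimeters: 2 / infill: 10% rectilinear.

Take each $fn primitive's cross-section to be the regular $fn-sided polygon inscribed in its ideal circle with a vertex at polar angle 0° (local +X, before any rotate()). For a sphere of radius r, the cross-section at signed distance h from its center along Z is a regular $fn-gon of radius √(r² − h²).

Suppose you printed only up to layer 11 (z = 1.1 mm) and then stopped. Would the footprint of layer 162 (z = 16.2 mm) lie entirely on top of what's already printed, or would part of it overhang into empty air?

Compare the two slices. At z = 1.1: the sphere: section is a regular 12-gon, circumradius = √(r²−h²) = √(10.5²−9.4²) = 4.679 (area = (12/2)·4.679²·sin(360°/12) = 65.67 mm²); the cube at (4.5, 12) does not reach this height (z outside [11.5, 19]); Taking the union: only the r=10.5 sphere is present, so the union is just that shape — area = 65.67 mm². At z = 16.2: the r=10.5 sphere contributes a regular 12-gon of circumradius √(10.5²−5.7²) = 8.818 (area = (12/2)·8.818²·sin(360°/12) = 233.28 mm²); the cube at (4.5, 12) (footprint 20.5×6) is included at this height (area 123.00 mm²); Taking the union: the 2 present regions are separate (no shared area or edge), so areas and boundary lengths simply add and each stays a separate island — area = 356.28 mm². Checking containment: at z = 16.2 the cross-section extends beyond the z = 1.1 cross-section by about 290.61 mm².

part overhangs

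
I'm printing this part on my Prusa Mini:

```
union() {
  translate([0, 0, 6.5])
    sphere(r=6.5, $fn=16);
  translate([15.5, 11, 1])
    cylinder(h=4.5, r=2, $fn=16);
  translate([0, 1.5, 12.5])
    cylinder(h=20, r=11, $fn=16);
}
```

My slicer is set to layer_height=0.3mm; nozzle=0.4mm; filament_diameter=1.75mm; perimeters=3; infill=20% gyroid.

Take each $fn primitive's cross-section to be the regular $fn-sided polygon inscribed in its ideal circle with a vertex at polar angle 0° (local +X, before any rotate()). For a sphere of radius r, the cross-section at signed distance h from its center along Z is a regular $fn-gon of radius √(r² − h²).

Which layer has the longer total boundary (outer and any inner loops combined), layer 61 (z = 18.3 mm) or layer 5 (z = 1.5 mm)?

layer 61 (z = 18.3 mm)

Layer 61 (z = 18.3): the sphere does not reach this height (|z−center|=11.800 > r=6.5); the cylinder at (15.5, 11) is not intersected at this z (z outside [1, 5.5]); the cylinder at (0, 1.5): section is a regular 16-gon, circumradius r=11 (perimeter = 2·16·11.000·sin(180°/16) = 68.67 mm); Merging all regions: only the r=11 cylinder at (0, 1.5) is present, so the union is just that shape — boundary = 68.67 mm. So its perimeter = 68.67 mm. Layer 5 (z = 1.5): the r=6.5 sphere contributes a regular 16-gon of circumradius √(6.5²−5²) = 4.153 (perimeter = 2·16·4.153·sin(180°/16) = 25.93 mm); the r=2 cylinder at (15.5, 11) contributes a regular 16-gon of circumradius 2 (perimeter = 2·16·2.000·sin(180°/16) = 12.49 mm); the cylinder at (0, 1.5) is not intersected at this z (z outside [12.5, 32.5]); Taking the union: the 2 present regions are separate (no shared area or edge), so areas and boundary lengths simply add and each stays a separate island — boundary = 38.41 mm. So its perimeter = 38.41 mm. Layer 61 is larger (68.67 vs 38.41 mm).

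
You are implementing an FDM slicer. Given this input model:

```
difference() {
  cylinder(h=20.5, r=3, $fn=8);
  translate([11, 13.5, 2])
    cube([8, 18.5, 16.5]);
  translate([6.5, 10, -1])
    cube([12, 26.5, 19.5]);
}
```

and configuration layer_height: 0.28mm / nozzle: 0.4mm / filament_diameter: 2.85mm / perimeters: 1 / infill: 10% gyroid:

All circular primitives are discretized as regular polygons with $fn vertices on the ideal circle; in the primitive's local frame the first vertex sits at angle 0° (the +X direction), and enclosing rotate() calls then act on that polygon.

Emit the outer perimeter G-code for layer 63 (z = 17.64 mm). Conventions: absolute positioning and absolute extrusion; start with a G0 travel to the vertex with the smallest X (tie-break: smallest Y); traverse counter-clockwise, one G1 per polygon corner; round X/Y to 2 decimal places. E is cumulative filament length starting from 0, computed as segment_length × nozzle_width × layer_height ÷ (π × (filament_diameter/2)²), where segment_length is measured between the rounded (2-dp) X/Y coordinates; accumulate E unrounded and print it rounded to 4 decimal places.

At z = 17.64 mm: the cylinder: section is a regular 8-gon, circumradius r=3; the cube at (11, 13.5) is present — its section is the full 8×18.5 rectangle; the cube at (6.5, 10) (footprint 12×26.5) is included at this height; After the difference (first − rest): starting from the r=3 cylinder, the 8×18.5 cube at (11, 13.5) misses the remaining region (no effect); the 12×26.5 cube at (6.5, 10) misses the remaining region (no effect) — 1 connected region. The outline is a single polygon with 8 vertices. Extrusion per mm of travel: 0.4 × 0.28 / (π × 1.425²) = 0.017557. Accumulating E over each segment gives final E = 0.3224.

G0 X-3.00 Y0.00 Z17.64
G1 X-2.12 Y-2.12 E0.0403
G1 X0.00 Y-3.00 E0.0806
G1 X2.12 Y-2.12 E0.1209
G1 X3.00 Y0.00 E0.1612
G1 X2.12 Y2.12 E0.2015
G1 X0.00 Y3.00 E0.2418
G1 X-2.12 Y2.12 E0.2821
G1 X-3.00 Y0.00 E0.3224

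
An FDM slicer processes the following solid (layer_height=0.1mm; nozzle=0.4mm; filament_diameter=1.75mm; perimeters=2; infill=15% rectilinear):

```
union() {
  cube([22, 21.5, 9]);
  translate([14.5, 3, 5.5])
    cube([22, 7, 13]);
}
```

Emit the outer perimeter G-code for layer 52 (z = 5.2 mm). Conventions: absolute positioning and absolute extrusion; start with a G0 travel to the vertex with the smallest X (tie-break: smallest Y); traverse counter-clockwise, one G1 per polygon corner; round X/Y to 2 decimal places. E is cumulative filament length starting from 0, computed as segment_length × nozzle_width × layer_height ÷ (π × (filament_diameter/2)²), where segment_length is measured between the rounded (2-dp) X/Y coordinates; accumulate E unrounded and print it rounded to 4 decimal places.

G0 X0.00 Y0.00 Z5.20
G1 X22.00 Y0.00 E0.3659
G1 X22.00 Y21.50 E0.7234
G1 X0.00 Y21.50 E1.0893
G1 X0.00 Y0.00 E1.4468

At z = 5.2 mm: the cube is present — its section is the full 22×21.5 rectangle; the cube at (14.5, 3) is not intersected at this z (z outside [5.5, 18.5]); Taking the union: only the 22×21.5 cube is present, so the union is just that shape — 1 connected region. The outline is a single polygon with 4 vertices. Extrusion per mm of travel: 0.4 × 0.1 / (π × 0.875²) = 0.016630. Accumulating E over each segment gives final E = 1.4468.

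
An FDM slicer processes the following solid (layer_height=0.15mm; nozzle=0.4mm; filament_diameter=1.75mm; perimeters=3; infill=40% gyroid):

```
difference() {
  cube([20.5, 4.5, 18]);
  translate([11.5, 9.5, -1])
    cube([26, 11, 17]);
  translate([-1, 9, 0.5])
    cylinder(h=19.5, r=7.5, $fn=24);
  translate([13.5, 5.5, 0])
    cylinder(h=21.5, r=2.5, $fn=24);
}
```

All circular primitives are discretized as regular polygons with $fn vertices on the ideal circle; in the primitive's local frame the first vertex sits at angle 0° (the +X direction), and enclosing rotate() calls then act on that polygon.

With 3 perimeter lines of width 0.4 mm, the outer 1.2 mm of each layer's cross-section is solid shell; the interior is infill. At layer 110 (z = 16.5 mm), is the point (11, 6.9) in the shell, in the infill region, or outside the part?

outside

At z = 16.5 mm: the 20.5×4.5 cube contributes its full rectangle; the cube at (11.5, 9.5) does not reach this height (z outside [-1, 16]); the r=7.5 cylinder at (-1, 9) gives a regular 24-gon of circumradius 7.5 (constant along its height); the cylinder at (13.5, 5.5): section is a regular 24-gon, circumradius r=2.5; After the difference (first − rest): starting from the 20.5×4.5 cube, the r=7.5 cylinder at (-1, 9) partially overlaps it — only the 9.35 mm² overlap (of its 174.70 mm²) is removed, clipping the outline; the r=2.5 cylinder at (13.5, 5.5) partially overlaps it — only the 4.87 mm² overlap (of its 19.41 mm²) is removed, clipping the outline — 1 connected region. Overall, the cross-section is a single solid region. The nearest boundary edge runs (4.92, 4.50)→(11.23, 4.50); distance from the point to it = 2.40 mm. The point is not inside any of the regions above, so it lies outside the cross-section (2.40 mm from the nearest boundary).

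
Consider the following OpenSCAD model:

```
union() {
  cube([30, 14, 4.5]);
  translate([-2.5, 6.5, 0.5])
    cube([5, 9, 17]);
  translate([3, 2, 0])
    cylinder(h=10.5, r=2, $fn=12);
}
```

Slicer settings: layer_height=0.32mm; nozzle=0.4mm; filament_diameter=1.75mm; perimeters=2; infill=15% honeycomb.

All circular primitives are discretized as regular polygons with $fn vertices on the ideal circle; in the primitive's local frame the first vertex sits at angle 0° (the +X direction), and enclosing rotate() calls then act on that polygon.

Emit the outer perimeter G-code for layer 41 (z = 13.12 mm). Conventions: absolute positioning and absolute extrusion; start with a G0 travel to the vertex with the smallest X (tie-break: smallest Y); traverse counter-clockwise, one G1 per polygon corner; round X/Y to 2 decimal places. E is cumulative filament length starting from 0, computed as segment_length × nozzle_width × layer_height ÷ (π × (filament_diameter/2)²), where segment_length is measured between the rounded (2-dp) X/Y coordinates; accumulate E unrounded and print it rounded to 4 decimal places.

G0 X-2.50 Y6.50 Z13.12
G1 X2.50 Y6.50 E0.2661
G1 X2.50 Y15.50 E0.7450
G1 X-2.50 Y15.50 E1.0111
G1 X-2.50 Y6.50 E1.4901

At z = 13.12 mm: the cube is not intersected at this z (z outside [0, 4.5]); the cube at (-2.5, 6.5) (footprint 5×9) is included at this height; the cylinder at (3, 2) is absent (z outside [0, 10.5]); Taking the union: only the 5×9 cube at (-2.5, 6.5) is present, so the union is just that shape — 1 connected region. The outline is a single polygon with 4 vertices. Extrusion per mm of travel: 0.4 × 0.32 / (π × 0.875²) = 0.053216. Accumulating E over each segment gives final E = 1.4901.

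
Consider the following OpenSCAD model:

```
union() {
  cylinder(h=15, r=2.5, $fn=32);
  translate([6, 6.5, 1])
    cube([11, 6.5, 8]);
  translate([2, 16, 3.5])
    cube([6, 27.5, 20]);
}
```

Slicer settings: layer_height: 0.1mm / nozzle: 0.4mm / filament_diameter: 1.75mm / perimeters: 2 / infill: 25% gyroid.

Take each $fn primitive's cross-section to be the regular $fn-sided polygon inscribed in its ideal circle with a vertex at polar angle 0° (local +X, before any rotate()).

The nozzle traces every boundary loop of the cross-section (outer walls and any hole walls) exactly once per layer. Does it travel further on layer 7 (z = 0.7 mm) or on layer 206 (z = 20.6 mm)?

Layer 7 (z = 0.7): the r=2.5 cylinder gives a regular 32-gon of circumradius 2.5 (constant along its height) (perimeter = 2·32·2.500·sin(180°/32) = 15.68 mm); the cube at (6, 6.5) does not reach this height (z outside [1, 9]); the cube at (2, 16) does not reach this height (z outside [3.5, 23.5]); Taking the union: only the r=2.5 cylinder is present, so the union is just that shape — boundary = 15.68 mm. So its perimeter = 15.68 mm. Layer 206 (z = 20.6): the cylinder is absent (z outside [0, 15]); the cube at (6, 6.5) does not reach this height (z outside [1, 9]); the cube at (2, 16) (footprint 6×27.5) is included at this height (perimeter 67.00 mm); Combining (union): only the 6×27.5 cube at (2, 16) is present, so the union is just that shape — boundary = 67.00 mm. So its perimeter = 67.00 mm. Layer 206 is larger (67.00 vs 15.68 mm).

layer 206 (z = 20.6 mm)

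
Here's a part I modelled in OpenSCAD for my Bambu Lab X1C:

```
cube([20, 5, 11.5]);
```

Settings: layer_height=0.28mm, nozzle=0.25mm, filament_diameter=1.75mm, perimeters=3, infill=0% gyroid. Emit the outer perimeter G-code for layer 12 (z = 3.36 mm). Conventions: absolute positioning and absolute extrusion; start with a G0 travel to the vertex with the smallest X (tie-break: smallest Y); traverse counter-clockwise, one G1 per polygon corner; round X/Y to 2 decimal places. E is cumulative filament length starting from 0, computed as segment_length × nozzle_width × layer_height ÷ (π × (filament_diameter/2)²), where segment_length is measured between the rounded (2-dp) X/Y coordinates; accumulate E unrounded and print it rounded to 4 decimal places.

At z = 3.36 mm: the cube is present — its section is the full 20×5 rectangle. The outline is a single polygon with 4 vertices. Extrusion per mm of travel: 0.25 × 0.28 / (π × 0.875²) = 0.029103. Accumulating E over each segment gives final E = 1.4551.

G0 X0.00 Y0.00 Z3.36
G1 X20.00 Y0.00 E0.5821
G1 X20.00 Y5.00 E0.7276
G1 X0.00 Y5.00 E1.3096
G1 X0.00 Y0.00 E1.4551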